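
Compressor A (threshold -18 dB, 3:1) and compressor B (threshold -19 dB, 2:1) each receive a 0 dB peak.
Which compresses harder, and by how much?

A: GR = 18 − 18/3 = 12 dB.
B: GR = 19 − 19/2 = 9.5 dB.
Difference: 2.5 dB in favour of A.

A, by 2.5 dB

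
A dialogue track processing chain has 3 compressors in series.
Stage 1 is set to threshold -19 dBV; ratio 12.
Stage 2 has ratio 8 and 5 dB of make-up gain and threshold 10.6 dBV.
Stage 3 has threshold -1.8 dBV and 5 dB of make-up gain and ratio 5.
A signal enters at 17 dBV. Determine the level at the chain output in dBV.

Stage 1: 17 dBV is 36 dB over -19 dBV; at 12:1 that becomes 3 dB over, giving -16 dBV.
Stage 2: -16 dBV ≤ 10.6 dBV, so stage 2 doesn't engage; make-up brings it to -11 dBV.
Stage 3: below threshold (-11 ≤ -1.8); passes unchanged; make-up brings it to -6 dBV.

-6 dBV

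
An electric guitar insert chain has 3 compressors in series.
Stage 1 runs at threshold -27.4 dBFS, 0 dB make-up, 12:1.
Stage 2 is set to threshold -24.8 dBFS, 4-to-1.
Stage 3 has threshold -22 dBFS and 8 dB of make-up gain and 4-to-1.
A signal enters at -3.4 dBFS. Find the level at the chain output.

Stage 1: overshoot 24 dB → 24/12 = 2 dB → -25.4 dBFS.
Stage 2: below threshold (-25.4 ≤ -24.8); passes unchanged; output -25.4 dBFS.
Stage 3: -25.4 dBFS is at or below the -22 dBFS threshold — no compression; make-up brings it to -17.4 dBFS.

-17.4 dBFS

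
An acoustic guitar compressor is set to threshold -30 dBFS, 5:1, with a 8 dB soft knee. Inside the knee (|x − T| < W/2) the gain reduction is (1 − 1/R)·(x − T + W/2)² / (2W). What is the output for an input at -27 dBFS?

x − T + W/2 = -27 − (-30) + 4 = 7.
GR = (1 − 1/5) × 7² / 16 = 0.8 × 49 / 16 = 2.45 dB.
Output = -27 − 2.45 = -29.45 dBFS.

-29.45 dBFS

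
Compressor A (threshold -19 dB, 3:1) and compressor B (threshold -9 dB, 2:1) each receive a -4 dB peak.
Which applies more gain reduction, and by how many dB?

A: 15 dB over, compressed to 5 dB over, so 10 dB of GR.
B: 5 dB over, compressed to 2.5 dB over, so 2.5 dB of GR.
A applies 7.5 dB more gain reduction.

A, by 7.5 dB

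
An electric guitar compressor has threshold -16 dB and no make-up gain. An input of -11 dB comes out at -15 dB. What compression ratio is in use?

Input overshoot = -11 − (-16) = 5 dB; output overshoot = -15 − (-16) = 1 dB.
Ratio = 5 / 1 = 5.

5:1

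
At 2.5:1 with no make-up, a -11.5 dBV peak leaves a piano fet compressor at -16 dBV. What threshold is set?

Let T be the threshold. Output overshoot = (input overshoot)/R, so -16 − T = (-11.5 − T)/2.5.
2.5·(-16 − T) = -11.5 − T → 1.5·T = -40 − (-11.5) = -28.5.
T = -28.5/1.5 = -19 dBV.

-19 dBV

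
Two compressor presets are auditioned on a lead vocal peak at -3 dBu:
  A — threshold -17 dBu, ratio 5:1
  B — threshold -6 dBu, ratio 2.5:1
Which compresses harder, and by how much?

A: GR = 14 − 14/5 = 11.2 dB.
B: GR = 3 − 3/2.5 = 1.8 dB.
A applies 9.4 dB more gain reduction.

A, by 9.4 dB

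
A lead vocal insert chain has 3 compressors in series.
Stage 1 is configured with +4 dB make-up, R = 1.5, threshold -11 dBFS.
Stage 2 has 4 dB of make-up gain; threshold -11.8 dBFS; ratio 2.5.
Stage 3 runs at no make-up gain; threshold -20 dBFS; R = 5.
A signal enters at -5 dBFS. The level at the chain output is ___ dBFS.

-16.856 dBFS

Stage 1: 6 dB above -11 dBFS, reduced 1.5:1 to 4 dB above → -7 dBFS; +4 dB make-up → -3 dBFS.
Stage 2: -3 dBFS is 8.8 dB over -11.8 dBFS; at 2.5:1 that becomes 3.52 dB over, giving -8.28 dBFS; +4 dB make-up → -4.28 dBFS.
Stage 3: -4.28 dBFS is 15.72 dB over -20 dBFS; at 5:1 that becomes 3.144 dB over, giving -16.856 dBFS.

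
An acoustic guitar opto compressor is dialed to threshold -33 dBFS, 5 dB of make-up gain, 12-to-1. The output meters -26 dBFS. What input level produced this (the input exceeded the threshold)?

-9 dBFS

Remove make-up: -26 − 5 = -31 dBFS.
Post-compression overshoot = -31 − (-33) = 2 dB.
Before 12:1 compression the overshoot was 2 × 12 = 24 dB, so input = -33 + 24 = -9 dBFS.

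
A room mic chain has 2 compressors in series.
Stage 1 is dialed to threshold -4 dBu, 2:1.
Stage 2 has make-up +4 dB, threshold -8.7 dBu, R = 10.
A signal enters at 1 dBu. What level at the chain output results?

Stage 1: 1 dBu is 5 dB over -4 dBu; at 2:1 that becomes 2.5 dB over, giving -1.5 dBu.
Stage 2: overshoot 7.2 dB → 7.2/10 = 0.72 dB → -7.98 dBu; +4 dB make-up → -3.98 dBu.

-3.98 dBu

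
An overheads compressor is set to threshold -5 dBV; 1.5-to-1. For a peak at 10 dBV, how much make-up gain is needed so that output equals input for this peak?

5 dB

The peak compresses to -5 + 15/1.5 = 5 dBV.
To reach 10 dBV requires 10 − 5 = 5 dB of make-up.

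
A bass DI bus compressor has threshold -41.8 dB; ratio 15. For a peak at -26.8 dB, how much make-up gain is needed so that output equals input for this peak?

14 dB

Overshoot 15 dB → 15/15 = 1 dB after compression, so the compressed level is -41.8 + 1 = -40.8 dB.
Make-up = target − compressed = -26.8 − (-40.8) = 14 dB.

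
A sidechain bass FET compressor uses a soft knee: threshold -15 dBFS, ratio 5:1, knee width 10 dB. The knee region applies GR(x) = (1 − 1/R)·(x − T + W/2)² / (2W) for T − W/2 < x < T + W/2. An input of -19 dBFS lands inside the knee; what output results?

-19.04 dBFS

x − T + W/2 = -19 − (-15) + 5 = 1.
GR = (1 − 1/5) × 1² / 20 = 0.8 × 1 / 20 = 0.04 dB.
Output = -19 − 0.04 = -19.04 dBFS.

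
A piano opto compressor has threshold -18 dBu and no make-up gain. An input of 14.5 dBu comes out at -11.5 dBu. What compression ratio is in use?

Input overshoot = 14.5 − (-18) = 32.5 dB; output overshoot = -11.5 − (-18) = 6.5 dB.
Ratio = 32.5 / 6.5 = 5.

5:1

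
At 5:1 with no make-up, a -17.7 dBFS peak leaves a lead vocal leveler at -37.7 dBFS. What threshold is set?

-42.7 dBFS

Let T be the threshold. Output overshoot = (input overshoot)/R, so -37.7 − T = (-17.7 − T)/5.
5·(-37.7 − T) = -17.7 − T → 4·T = -188.5 − (-17.7) = -170.8.
T = -170.8/4 = -42.7 dBFS.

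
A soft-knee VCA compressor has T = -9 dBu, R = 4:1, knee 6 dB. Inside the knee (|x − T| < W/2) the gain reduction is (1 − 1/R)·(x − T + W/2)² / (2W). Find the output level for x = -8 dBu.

-9 dBu

x − T + W/2 = -8 − (-9) + 3 = 4.
GR = (1 − 1/4) × 4² / 12 = 0.75 × 16 / 12 = 1 dB.
Output = -8 − 1 = -9 dBu.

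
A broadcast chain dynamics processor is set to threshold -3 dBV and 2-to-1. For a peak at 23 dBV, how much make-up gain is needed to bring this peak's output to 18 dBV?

Without make-up, output = threshold + overshoot/2 = -3 + 13 = 10 dBV.
Gap to target: 8 dB.

8 dB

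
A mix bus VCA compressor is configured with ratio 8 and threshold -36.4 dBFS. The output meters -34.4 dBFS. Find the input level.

-20.4 dBFS

The compressed level sits -34.4 − (-36.4) = 2 dB over threshold.
Input overshoot = R × output overshoot = 16 dB → input = -36.4 + 16 = -20.4 dBFS.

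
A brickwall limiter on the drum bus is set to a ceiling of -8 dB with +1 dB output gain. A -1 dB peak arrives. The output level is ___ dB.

At ∞:1, everything above -8 dB is held at the ceiling.
Output gain then adds 1 dB: -8 + 1 = -7 dB.

-7 dB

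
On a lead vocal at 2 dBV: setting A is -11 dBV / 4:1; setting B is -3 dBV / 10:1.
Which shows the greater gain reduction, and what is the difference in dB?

A, by 5.25 dB

A: GR = 13 − 13/4 = 9.75 dB.
B: GR = 5 − 5/10 = 4.5 dB.
A applies 5.25 dB more gain reduction.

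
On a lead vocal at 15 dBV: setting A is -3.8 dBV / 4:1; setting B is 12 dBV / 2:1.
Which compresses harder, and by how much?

A: overshoot 18.8 dB → output overshoot 4.7 dB → GR 14.1 dB.
B: overshoot 3 dB → output overshoot 1.5 dB → GR 1.5 dB.
A applies 12.6 dB more gain reduction.

A, by 12.6 dB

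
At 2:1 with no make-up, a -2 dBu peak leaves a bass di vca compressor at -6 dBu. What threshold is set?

Gain reduction = -2 − (-6) = 4 dB; output overshoot = GR / (R − 1) = 4 / 1 = 4 dB.
Threshold = output − output overshoot = -6 − 4 = -10 dBu.

-10 dBu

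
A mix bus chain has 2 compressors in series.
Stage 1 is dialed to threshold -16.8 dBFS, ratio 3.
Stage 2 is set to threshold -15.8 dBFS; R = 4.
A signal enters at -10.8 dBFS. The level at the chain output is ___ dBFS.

-15.55 dBFS

Stage 1: 6 dB above -16.8 dBFS, reduced 3:1 to 2 dB above → -14.8 dBFS.
Stage 2: -14.8 dBFS is 1 dB over -15.8 dBFS; at 4:1 that becomes 0.25 dB over, giving -15.55 dBFS.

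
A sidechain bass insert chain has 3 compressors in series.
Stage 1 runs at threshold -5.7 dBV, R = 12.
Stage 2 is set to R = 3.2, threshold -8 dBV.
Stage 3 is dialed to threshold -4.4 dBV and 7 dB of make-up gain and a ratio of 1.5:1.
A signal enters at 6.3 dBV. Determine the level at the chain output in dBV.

Stage 1: overshoot 12 dB → 12/12 = 1 dB → -4.7 dBV.
Stage 2: overshoot 3.3 dB → 3.3/3.2 = 1.03125 dB → -6.96875 dBV.
Stage 3: -6.96875 dBV ≤ -4.4 dBV, so stage 3 doesn't engage; make-up brings it to 0.03125 dBV.

0.03125 dBV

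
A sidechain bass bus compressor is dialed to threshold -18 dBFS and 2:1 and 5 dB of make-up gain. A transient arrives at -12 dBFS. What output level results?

-10 dBFS

-12 dBFS sits 6 dB over threshold.
At 2:1 the overshoot is divided by 2, leaving 3 dB above threshold.
That puts the output at -15 dBFS; make-up adds 5 dB, giving -10 dBFS.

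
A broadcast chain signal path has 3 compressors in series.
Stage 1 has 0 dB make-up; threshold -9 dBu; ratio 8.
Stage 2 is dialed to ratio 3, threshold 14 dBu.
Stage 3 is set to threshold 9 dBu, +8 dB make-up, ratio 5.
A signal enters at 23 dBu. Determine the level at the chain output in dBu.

Stage 1: 23 dBu is 32 dB over -9 dBu; at 8:1 that becomes 4 dB over, giving -5 dBu.
Stage 2: -5 dBu ≤ 14 dBu, so stage 2 doesn't engage; output -5 dBu.
Stage 3: -5 dBu is at or below the 9 dBu threshold — no compression; make-up brings it to 3 dBu.

3 dBu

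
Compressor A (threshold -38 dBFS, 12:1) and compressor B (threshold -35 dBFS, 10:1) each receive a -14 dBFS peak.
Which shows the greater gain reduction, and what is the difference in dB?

A: GR = 24 − 24/12 = 22 dB.
B: GR = 21 − 21/10 = 18.9 dB.
A reduces 3.1 dB more.

A, by 3.1 dB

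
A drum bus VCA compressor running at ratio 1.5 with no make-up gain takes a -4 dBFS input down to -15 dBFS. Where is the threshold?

Gain reduction = -4 − (-15) = 11 dB; output overshoot = GR / (R − 1) = 11 / 0.5 = 22 dB.
Threshold = output − output overshoot = -15 − 22 = -37 dBFS.

-37 dBFS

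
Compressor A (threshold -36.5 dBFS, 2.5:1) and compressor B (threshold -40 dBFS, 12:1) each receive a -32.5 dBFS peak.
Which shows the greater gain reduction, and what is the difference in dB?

B, by 4.475 dB

A: overshoot 4 dB → output overshoot 1.6 dB → GR 2.4 dB.
B: overshoot 7.5 dB → output overshoot 0.625 dB → GR 6.875 dB.
Difference: 4.475 dB in favour of B.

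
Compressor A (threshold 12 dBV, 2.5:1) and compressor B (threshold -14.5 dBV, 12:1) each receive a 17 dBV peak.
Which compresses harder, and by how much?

A: overshoot 5 dB → output overshoot 2 dB → GR 3 dB.
B: overshoot 31.5 dB → output overshoot 2.625 dB → GR 28.875 dB.
B reduces 25.875 dB more.

B, by 25.875 dB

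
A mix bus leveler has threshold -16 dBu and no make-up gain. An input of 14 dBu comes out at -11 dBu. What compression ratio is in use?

6:1

Input overshoot = 14 − (-16) = 30 dB; output overshoot = -11 − (-16) = 5 dB.
Ratio = 30 / 5 = 6.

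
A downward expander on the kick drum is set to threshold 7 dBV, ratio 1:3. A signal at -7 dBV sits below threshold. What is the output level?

-35 dBV

The input is 14 dB below the 7 dBV threshold.
A 1:3 expander multiplies undershoot by 3: 14 × 3 = 42 dB below threshold.
Output = 7 − 42 = -35 dBV.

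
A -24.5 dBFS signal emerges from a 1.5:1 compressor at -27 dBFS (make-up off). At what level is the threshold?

-32 dBFS

Let T be the threshold. Output overshoot = (input overshoot)/R, so -27 − T = (-24.5 − T)/1.5.
1.5·(-27 − T) = -24.5 − T → 0.5·T = -40.5 − (-24.5) = -16.
T = -16/0.5 = -32 dBFS.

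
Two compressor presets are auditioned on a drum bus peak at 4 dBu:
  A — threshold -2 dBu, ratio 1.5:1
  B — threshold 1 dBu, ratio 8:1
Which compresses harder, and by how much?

A: overshoot 6 dB → output overshoot 4 dB → GR 2 dB.
B: overshoot 3 dB → output overshoot 0.375 dB → GR 2.625 dB.
B reduces 0.625 dB more.

B, by 0.625 dB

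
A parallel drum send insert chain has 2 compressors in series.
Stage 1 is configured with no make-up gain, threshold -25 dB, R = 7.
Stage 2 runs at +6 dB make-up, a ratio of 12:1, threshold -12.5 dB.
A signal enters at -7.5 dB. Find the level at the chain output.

Stage 1: 17.5 dB above -25 dB, reduced 7:1 to 2.5 dB above → -22.5 dB.
Stage 2: -22.5 dB is at or below the -12.5 dB threshold — no compression; make-up brings it to -16.5 dB.

-16.5 dB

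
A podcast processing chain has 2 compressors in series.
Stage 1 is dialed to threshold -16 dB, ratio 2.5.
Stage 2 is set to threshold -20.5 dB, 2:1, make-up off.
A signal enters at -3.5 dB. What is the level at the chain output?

Stage 1: -3.5 dB is 12.5 dB over -16 dB; at 2.5:1 that becomes 5 dB over, giving -11 dB.
Stage 2: 9.5 dB above -20.5 dB, reduced 2:1 to 4.75 dB above → -15.75 dB.

-15.75 dB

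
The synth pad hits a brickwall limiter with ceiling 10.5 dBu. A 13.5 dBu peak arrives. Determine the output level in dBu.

A brickwall limiter is an ∞:1 compressor: any input above the ceiling is clamped to 10.5 dBu.

10.5 dBu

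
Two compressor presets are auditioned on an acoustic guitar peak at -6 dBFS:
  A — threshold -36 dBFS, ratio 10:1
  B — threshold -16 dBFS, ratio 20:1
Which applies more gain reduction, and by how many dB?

A, by 17.5 dB

A: 30 dB over, compressed to 3 dB over, so 27 dB of GR.
B: 10 dB over, compressed to 0.5 dB over, so 9.5 dB of GR.
Difference: 17.5 dB in favour of A.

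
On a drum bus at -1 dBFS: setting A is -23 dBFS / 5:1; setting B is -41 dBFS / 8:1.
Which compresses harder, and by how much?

B, by 17.4 dB

A: overshoot 22 dB → output overshoot 4.4 dB → GR 17.6 dB.
B: overshoot 40 dB → output overshoot 5 dB → GR 35 dB.
B reduces 17.4 dB more.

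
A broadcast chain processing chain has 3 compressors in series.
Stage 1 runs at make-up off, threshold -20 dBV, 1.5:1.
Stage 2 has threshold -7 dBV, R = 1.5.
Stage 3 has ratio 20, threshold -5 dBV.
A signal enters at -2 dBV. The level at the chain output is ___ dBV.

Stage 1: overshoot 18 dB → 18/1.5 = 12 dB → -8 dBV.
Stage 2: -8 dBV ≤ -7 dBV, so stage 2 doesn't engage; output -8 dBV.
Stage 3: below threshold (-8 ≤ -5); passes unchanged; output -8 dBV.

-8 dBV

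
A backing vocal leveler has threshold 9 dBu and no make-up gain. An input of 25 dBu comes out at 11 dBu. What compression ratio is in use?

Input overshoot = 25 − 9 = 16 dB; output overshoot = 11 − 9 = 2 dB.
Ratio = 16 / 2 = 8.

8:1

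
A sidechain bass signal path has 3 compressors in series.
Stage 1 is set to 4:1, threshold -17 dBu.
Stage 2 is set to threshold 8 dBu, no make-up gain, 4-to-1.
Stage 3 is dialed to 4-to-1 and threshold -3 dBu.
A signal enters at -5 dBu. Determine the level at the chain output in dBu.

-14 dBu

Stage 1: -5 dBu is 12 dB over -17 dBu; at 4:1 that becomes 3 dB over, giving -14 dBu.
Stage 2: below threshold (-14 ≤ 8); passes unchanged; output -14 dBu.
Stage 3: -14 dBu is at or below the -3 dBu threshold — no compression; output -14 dBu.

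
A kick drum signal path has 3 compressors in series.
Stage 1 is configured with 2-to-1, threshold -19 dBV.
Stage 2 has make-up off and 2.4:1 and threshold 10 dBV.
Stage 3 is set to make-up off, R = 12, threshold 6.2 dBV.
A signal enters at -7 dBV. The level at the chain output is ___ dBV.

-13 dBV

Stage 1: -7 dBV is 12 dB over -19 dBV; at 2:1 that becomes 6 dB over, giving -13 dBV.
Stage 2: -13 dBV ≤ 10 dBV, so stage 2 doesn't engage; output -13 dBV.
Stage 3: below threshold (-13 ≤ 6.2); passes unchanged; output -13 dBV.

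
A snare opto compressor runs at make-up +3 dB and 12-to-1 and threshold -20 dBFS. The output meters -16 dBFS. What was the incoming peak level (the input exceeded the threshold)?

-8 dBFS

Remove make-up: -16 − 3 = -19 dBFS.
The compressed level sits -19 − (-20) = 1 dB over threshold.
Before 12:1 compression the overshoot was 1 × 12 = 12 dB, so input = -20 + 12 = -8 dBFS.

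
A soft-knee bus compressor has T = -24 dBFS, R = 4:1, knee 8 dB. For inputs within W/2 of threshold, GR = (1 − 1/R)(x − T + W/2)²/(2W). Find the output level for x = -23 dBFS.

-24.171875 dBFS

x − T + W/2 = -23 − (-24) + 4 = 5.
GR = (1 − 1/4) × 5² / 16 = 0.75 × 25 / 16 = 1.171875 dB.
Output = -23 − 1.171875 = -24.171875 dBFS.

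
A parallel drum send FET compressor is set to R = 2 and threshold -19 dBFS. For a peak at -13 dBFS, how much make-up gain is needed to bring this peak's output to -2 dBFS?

The peak compresses to -19 + 6/2 = -16 dBFS.
To reach -2 dBFS requires -2 − (-16) = 14 dB of make-up.

14 dB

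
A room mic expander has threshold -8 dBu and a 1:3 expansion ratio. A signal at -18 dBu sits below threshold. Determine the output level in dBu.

The input is 10 dB below the -8 dBu threshold.
A 1:3 expander multiplies undershoot by 3: 10 × 3 = 30 dB below threshold.
Output = -8 − 30 = -38 dBu.

-38 dBu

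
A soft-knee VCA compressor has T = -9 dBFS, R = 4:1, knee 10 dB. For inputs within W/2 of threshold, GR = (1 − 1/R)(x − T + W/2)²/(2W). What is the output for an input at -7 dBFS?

x − T + W/2 = -7 − (-9) + 5 = 7.
GR = (1 − 1/4) × 7² / 20 = 0.75 × 49 / 20 = 1.8375 dB.
Output = -7 − 1.8375 = -8.8375 dBFS.

-8.8375 dBFS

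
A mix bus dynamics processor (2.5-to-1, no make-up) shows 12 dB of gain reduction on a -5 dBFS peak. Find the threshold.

Gain reduction = -5 − (-17) = 12 dB; output overshoot = GR / (R − 1) = 12 / 1.5 = 8 dB.
Threshold = output − output overshoot = -17 − 8 = -25 dBFS.

-25 dBFS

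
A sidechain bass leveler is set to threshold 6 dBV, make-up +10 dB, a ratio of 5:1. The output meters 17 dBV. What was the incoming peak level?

11 dBV

Stripping the +10 dB make-up gives 7 dBV at the gain stage.
The compressed level sits 7 − 6 = 1 dB over threshold.
Before 5:1 compression the overshoot was 1 × 5 = 5 dB, so input = 6 + 5 = 11 dBV.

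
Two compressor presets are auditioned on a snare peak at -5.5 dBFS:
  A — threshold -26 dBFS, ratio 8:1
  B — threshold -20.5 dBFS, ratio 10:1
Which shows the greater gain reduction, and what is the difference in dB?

A: 20.5 dB over, compressed to 2.5625 dB over, so 17.9375 dB of GR.
B: 15 dB over, compressed to 1.5 dB over, so 13.5 dB of GR.
A applies 4.4375 dB more gain reduction.

A, by 4.4375 dB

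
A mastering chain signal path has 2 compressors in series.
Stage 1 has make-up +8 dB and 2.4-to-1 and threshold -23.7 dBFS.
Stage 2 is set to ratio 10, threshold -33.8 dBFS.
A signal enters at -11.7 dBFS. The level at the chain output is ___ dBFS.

-31.49 dBFS

Stage 1: 12 dB above -23.7 dBFS, reduced 2.4:1 to 5 dB above → -18.7 dBFS; +8 dB make-up → -10.7 dBFS.
Stage 2: -10.7 dBFS is 23.1 dB over -33.8 dBFS; at 10:1 that becomes 2.31 dB over, giving -31.49 dBFS.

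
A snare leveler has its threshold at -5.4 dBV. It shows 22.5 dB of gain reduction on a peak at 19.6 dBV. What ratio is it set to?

10:1

Input overshoot = 19.6 − (-5.4) = 25 dB.
Output overshoot = 25 − 22.5 = 2.5 dB.
Ratio = input overshoot / output overshoot = 25 / 2.5 = 10.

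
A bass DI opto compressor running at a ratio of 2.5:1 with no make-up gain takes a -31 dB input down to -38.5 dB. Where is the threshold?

Let T be the threshold. Output overshoot = (input overshoot)/R, so -38.5 − T = (-31 − T)/2.5.
2.5·(-38.5 − T) = -31 − T → 1.5·T = -96.25 − (-31) = -65.25.
T = -65.25/1.5 = -43.5 dB.

-43.5 dB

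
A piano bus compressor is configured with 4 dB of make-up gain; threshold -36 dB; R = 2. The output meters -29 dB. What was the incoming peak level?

Stripping the +4 dB make-up gives -33 dB at the gain stage.
That's 3 dB above the -36 dB threshold.
Undo the ratio: input overshoot = 3 × 2 = 6 dB, giving input = -30 dB.

-30 dB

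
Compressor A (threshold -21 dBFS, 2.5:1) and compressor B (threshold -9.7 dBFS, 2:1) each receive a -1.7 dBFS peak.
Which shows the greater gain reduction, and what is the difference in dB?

A: GR = 19.3 − 19.3/2.5 = 11.58 dB.
B: GR = 8 − 8/2 = 4 dB.
Difference: 7.58 dB in favour of A.

A, by 7.58 dB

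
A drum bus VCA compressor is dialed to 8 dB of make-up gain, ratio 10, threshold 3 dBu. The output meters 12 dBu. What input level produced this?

13 dBu

Before make-up, the level was 12 − 8 = 4 dBu.
Post-compression overshoot = 4 − 3 = 1 dB.
Input overshoot = R × output overshoot = 10 dB → input = 3 + 10 = 13 dBu.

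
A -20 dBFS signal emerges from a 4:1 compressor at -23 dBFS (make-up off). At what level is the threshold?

Input is 4 dB above T (since output overshoot × R = input overshoot: (-23 − T)·4 = -20 − T gives T = -24 dBFS).
Check: -24 + (-20 − (-24))/4 = -24 + 1 = -23 dBFS. ✓

-24 dBFS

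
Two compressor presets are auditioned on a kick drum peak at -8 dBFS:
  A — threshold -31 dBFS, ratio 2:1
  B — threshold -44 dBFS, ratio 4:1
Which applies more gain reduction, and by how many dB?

B, by 15.5 dB

A: GR = 23 − 23/2 = 11.5 dB.
B: GR = 36 − 36/4 = 27 dB.
B reduces 15.5 dB more.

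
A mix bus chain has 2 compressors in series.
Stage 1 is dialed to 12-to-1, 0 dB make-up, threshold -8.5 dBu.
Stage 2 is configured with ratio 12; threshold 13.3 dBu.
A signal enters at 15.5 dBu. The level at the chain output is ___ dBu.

-6.5 dBu

Stage 1: 15.5 dBu is 24 dB over -8.5 dBu; at 12:1 that becomes 2 dB over, giving -6.5 dBu.
Stage 2: -6.5 dBu ≤ 13.3 dBu, so stage 2 doesn't engage; output -6.5 dBu.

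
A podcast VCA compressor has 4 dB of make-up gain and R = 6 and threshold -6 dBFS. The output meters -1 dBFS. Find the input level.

Before make-up, the level was -1 − 4 = -5 dBFS.
That's 1 dB above the -6 dBFS threshold.
Undo the ratio: input overshoot = 1 × 6 = 6 dB, giving input = 0 dBFS.

0 dBFS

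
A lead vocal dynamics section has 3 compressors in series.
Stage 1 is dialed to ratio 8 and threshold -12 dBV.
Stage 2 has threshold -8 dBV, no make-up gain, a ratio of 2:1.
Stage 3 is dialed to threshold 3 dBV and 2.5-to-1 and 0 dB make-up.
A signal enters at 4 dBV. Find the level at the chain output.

-10 dBV

Stage 1: 4 dBV is 16 dB over -12 dBV; at 8:1 that becomes 2 dB over, giving -10 dBV.
Stage 2: -10 dBV is at or below the -8 dBV threshold — no compression; output -10 dBV.
Stage 3: -10 dBV is at or below the 3 dBV threshold — no compression; output -10 dBV.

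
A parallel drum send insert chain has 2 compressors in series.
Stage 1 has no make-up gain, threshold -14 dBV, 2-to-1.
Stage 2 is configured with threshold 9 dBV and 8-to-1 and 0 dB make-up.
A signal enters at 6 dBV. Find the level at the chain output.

-4 dBV

Stage 1: 20 dB above -14 dBV, reduced 2:1 to 10 dB above → -4 dBV.
Stage 2: below threshold (-4 ≤ 9); passes unchanged; output -4 dBV.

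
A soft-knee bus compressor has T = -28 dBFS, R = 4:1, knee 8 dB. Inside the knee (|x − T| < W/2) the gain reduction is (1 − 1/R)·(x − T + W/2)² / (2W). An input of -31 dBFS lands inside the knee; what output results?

x − T + W/2 = -31 − (-28) + 4 = 1.
GR = (1 − 1/4) × 1² / 16 = 0.75 × 1 / 16 = 0.046875 dB.
Output = -31 − 0.046875 = -31.046875 dBFS.

-31.046875 dBFS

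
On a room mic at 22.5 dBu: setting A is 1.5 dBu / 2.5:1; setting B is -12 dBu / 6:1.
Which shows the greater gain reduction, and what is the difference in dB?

B, by 16.15 dB

A: GR = 21 − 21/2.5 = 12.6 dB.
B: GR = 34.5 − 34.5/6 = 28.75 dB.
Difference: 16.15 dB in favour of B.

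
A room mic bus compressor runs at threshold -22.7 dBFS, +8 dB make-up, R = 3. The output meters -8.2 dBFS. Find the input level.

-3.2 dBFS

Stripping the +8 dB make-up gives -16.2 dBFS at the gain stage.
Post-compression overshoot = -16.2 − (-22.7) = 6.5 dB.
Before 3:1 compression the overshoot was 6.5 × 3 = 19.5 dB, so input = -22.7 + 19.5 = -3.2 dBFS.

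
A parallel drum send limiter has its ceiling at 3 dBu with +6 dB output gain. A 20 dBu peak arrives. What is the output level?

9 dBu

At ∞:1, everything above 3 dBu is held at the ceiling.
Output gain then adds 6 dB: 3 + 6 = 9 dBu.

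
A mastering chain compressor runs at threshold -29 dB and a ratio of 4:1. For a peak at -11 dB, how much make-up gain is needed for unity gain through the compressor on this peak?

Overshoot 18 dB → 18/4 = 4.5 dB after compression, so the compressed level is -29 + 4.5 = -24.5 dB.
Make-up = target − compressed = -11 − (-24.5) = 13.5 dB.

13.5 dB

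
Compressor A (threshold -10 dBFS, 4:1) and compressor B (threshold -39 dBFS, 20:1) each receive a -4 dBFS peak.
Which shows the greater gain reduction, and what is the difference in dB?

A: 6 dB over, compressed to 1.5 dB over, so 4.5 dB of GR.
B: 35 dB over, compressed to 1.75 dB over, so 33.25 dB of GR.
B applies 28.75 dB more gain reduction.

B, by 28.75 dB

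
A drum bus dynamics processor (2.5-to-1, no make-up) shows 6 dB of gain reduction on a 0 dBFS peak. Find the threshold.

Let T be the threshold. Output overshoot = (input overshoot)/R, so -6 − T = (0 − T)/2.5.
2.5·(-6 − T) = 0 − T → 1.5·T = -15 − 0 = -15.
T = -15/1.5 = -10 dBFS.

-10 dBFS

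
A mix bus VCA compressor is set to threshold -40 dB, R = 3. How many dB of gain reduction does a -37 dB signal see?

-37 dB exceeds the threshold by 3 dB.
After 3:1 compression the overshoot becomes 3/3 = 1 dB.
GR = overshoot in − overshoot out = 3 − 1 = 2 dB.

2 dB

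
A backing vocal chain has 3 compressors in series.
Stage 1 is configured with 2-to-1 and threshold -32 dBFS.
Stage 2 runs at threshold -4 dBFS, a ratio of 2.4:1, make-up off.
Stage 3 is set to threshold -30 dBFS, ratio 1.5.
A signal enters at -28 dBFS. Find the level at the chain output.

-30 dBFS

Stage 1: -28 dBFS is 4 dB over -32 dBFS; at 2:1 that becomes 2 dB over, giving -30 dBFS.
Stage 2: -30 dBFS is at or below the -4 dBFS threshold — no compression; output -30 dBFS.
Stage 3: -30 dBFS is at or below the -30 dBFS threshold — no compression; output -30 dBFS.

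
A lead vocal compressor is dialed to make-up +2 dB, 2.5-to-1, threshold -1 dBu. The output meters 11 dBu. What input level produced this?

Before make-up, the level was 11 − 2 = 9 dBu.
Post-compression overshoot = 9 − (-1) = 10 dB.
Undo the ratio: input overshoot = 10 × 2.5 = 25 dB, giving input = 24 dBu.

24 dBu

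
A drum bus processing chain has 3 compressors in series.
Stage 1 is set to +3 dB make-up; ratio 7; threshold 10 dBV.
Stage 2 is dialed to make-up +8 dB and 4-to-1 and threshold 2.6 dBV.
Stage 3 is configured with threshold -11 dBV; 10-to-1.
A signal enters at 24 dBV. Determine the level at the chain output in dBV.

-8.53 dBV

Stage 1: 14 dB above 10 dBV, reduced 7:1 to 2 dB above → 12 dBV; +3 dB make-up → 15 dBV.
Stage 2: overshoot 12.4 dB → 12.4/4 = 3.1 dB → 5.7 dBV; +8 dB make-up → 13.7 dBV.
Stage 3: overshoot 24.7 dB → 24.7/10 = 2.47 dB → -8.53 dBV.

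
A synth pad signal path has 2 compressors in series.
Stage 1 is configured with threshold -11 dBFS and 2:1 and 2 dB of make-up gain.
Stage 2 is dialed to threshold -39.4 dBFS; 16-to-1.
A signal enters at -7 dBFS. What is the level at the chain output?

Stage 1: overshoot 4 dB → 4/2 = 2 dB → -9 dBFS; +2 dB make-up → -7 dBFS.
Stage 2: overshoot 32.4 dB → 32.4/16 = 2.025 dB → -37.375 dBFS.

-37.375 dBFS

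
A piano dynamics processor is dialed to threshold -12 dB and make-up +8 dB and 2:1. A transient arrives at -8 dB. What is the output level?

The input is 4 dB above the -12 dB threshold.
2:1 compression reduces that to 4/2 = 2 dB over.
So the level is -12 + 2 = -10 dB; make-up adds 8 dB, giving -2 dB.

-2 dB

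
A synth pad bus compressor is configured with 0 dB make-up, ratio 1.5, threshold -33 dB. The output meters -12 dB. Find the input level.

-1.5 dB

The compressed level sits -12 − (-33) = 21 dB over threshold.
Input overshoot = R × output overshoot = 31.5 dB → input = -33 + 31.5 = -1.5 dB.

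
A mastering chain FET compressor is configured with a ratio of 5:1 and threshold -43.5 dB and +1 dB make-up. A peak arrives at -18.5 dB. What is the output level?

-37.5 dB

-18.5 dB sits 25 dB over threshold.
The 25 dB excess becomes 5 dB after 5:1 reduction.
That puts the output at -38.5 dB; make-up adds 1 dB, giving -37.5 dB.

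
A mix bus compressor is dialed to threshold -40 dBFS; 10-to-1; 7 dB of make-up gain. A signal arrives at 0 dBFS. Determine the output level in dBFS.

The input is 40 dB above the -40 dBFS threshold.
At 10:1 the overshoot is divided by 10, leaving 4 dB above threshold.
So the level is -40 + 4 = -36 dBFS; make-up adds 7 dB, giving -29 dBFS.

-29 dBFS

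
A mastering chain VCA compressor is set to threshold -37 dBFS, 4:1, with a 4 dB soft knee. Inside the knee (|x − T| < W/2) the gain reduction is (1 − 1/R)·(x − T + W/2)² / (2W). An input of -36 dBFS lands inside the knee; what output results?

-36.84375 dBFS

x − T + W/2 = -36 − (-37) + 2 = 3.
GR = (1 − 1/4) × 3² / 8 = 0.75 × 9 / 8 = 0.84375 dB.
Output = -36 − 0.84375 = -36.84375 dBFS.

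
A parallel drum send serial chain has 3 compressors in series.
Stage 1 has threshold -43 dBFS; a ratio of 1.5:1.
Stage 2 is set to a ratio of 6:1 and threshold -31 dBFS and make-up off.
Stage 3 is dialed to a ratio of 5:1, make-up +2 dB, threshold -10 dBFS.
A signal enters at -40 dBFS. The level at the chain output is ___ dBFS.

Stage 1: 3 dB above -43 dBFS, reduced 1.5:1 to 2 dB above → -41 dBFS.
Stage 2: -41 dBFS is at or below the -31 dBFS threshold — no compression; output -41 dBFS.
Stage 3: -41 dBFS is at or below the -10 dBFS threshold — no compression; make-up brings it to -39 dBFS.

-39 dBFS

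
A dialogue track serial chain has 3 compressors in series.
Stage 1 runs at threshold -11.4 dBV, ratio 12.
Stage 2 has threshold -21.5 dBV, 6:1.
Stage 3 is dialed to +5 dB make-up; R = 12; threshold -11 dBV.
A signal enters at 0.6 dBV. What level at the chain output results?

Stage 1: 12 dB above -11.4 dBV, reduced 12:1 to 1 dB above → -10.4 dBV.
Stage 2: overshoot 11.1 dB → 11.1/6 = 1.85 dB → -19.65 dBV.
Stage 3: below threshold (-19.65 ≤ -11); passes unchanged; make-up brings it to -14.65 dBV.

-14.65 dBV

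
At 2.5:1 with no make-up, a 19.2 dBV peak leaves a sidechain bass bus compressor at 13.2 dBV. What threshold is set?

Gain reduction = 19.2 − 13.2 = 6 dB; output overshoot = GR / (R − 1) = 6 / 1.5 = 4 dB.
Threshold = output − output overshoot = 13.2 − 4 = 9.2 dBV.

9.2 dBV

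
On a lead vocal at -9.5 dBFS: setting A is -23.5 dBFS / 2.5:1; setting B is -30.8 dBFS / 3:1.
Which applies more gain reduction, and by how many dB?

A: 14 dB over, compressed to 5.6 dB over, so 8.4 dB of GR.
B: 21.3 dB over, compressed to 7.1 dB over, so 14.2 dB of GR.
B applies 5.8 dB more gain reduction.

B, by 5.8 dB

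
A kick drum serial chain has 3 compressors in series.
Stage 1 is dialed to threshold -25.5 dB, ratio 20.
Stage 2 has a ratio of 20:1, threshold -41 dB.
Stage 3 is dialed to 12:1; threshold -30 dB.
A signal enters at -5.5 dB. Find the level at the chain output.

-40.175 dB

Stage 1: 20 dB above -25.5 dB, reduced 20:1 to 1 dB above → -24.5 dB.
Stage 2: overshoot 16.5 dB → 16.5/20 = 0.825 dB → -40.175 dB.
Stage 3: -40.175 dB is at or below the -30 dB threshold — no compression; output -40.175 dB.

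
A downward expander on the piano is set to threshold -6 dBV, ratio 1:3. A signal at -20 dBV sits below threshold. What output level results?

-48 dBV

Undershoot = (-6) − (-20) = 14 dB.
At 1:3, that expands to 42 dB under threshold.
Output = -6 − 42 = -48 dBV.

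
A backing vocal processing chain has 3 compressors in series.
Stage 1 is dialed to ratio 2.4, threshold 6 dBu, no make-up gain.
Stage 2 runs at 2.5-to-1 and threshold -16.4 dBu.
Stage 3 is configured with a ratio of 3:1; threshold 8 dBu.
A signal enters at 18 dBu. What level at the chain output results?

Stage 1: 18 dBu is 12 dB over 6 dBu; at 2.4:1 that becomes 5 dB over, giving 11 dBu.
Stage 2: overshoot 27.4 dB → 27.4/2.5 = 10.96 dB → -5.44 dBu.
Stage 3: -5.44 dBu ≤ 8 dBu, so stage 3 doesn't engage; output -5.44 dBu.

-5.44 dBu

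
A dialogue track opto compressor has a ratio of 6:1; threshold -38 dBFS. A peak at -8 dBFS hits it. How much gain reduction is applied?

The signal is 30 dB above threshold.
After 6:1 compression the overshoot becomes 30/6 = 5 dB.
Gain reduction = 30 − 5 = 25 dB.

25 dB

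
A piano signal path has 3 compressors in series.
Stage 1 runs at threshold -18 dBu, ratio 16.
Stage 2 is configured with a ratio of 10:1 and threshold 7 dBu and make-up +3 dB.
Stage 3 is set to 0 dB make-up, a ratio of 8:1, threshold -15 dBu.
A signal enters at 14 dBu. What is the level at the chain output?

Stage 1: overshoot 32 dB → 32/16 = 2 dB → -16 dBu.
Stage 2: -16 dBu ≤ 7 dBu, so stage 2 doesn't engage; make-up brings it to -13 dBu.
Stage 3: -13 dBu is 2 dB over -15 dBu; at 8:1 that becomes 0.25 dB over, giving -14.75 dBu.

-14.75 dBu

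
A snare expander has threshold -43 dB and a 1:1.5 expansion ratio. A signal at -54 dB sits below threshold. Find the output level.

The input is 11 dB below the -43 dB threshold.
A 1:1.5 expander multiplies undershoot by 1.5: 11 × 1.5 = 16.5 dB below threshold.
Output = -43 − 16.5 = -59.5 dB.

-59.5 dB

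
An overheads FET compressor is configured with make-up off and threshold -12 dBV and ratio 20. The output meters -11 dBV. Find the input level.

Post-compression overshoot = -11 − (-12) = 1 dB.
Before 20:1 compression the overshoot was 1 × 20 = 20 dB, so input = -12 + 20 = 8 dBV.

8 dBV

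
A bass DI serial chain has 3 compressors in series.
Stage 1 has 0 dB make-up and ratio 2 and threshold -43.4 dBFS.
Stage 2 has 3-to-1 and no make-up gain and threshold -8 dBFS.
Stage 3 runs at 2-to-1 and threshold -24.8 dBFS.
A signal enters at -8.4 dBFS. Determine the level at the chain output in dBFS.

Stage 1: overshoot 35 dB → 35/2 = 17.5 dB → -25.9 dBFS.
Stage 2: -25.9 dBFS ≤ -8 dBFS, so stage 2 doesn't engage; output -25.9 dBFS.
Stage 3: -25.9 dBFS ≤ -24.8 dBFS, so stage 3 doesn't engage; output -25.9 dBFS.

-25.9 dBFS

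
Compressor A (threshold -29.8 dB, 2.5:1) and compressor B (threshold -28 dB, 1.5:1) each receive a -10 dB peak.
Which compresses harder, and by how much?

A, by 5.88 dB

A: 19.8 dB over, compressed to 7.92 dB over, so 11.88 dB of GR.
B: 18 dB over, compressed to 12 dB over, so 6 dB of GR.
Difference: 5.88 dB in favour of A.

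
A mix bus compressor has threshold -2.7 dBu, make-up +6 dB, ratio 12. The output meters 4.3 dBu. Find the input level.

9.3 dBu

Remove make-up: 4.3 − 6 = -1.7 dBu.
That's 1 dB above the -2.7 dBu threshold.
Input overshoot = R × output overshoot = 12 dB → input = -2.7 + 12 = 9.3 dBu.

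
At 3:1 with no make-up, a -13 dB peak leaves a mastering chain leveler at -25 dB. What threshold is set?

-31 dB

Let T be the threshold. Output overshoot = (input overshoot)/R, so -25 − T = (-13 − T)/3.
3·(-25 − T) = -13 − T → 2·T = -75 − (-13) = -62.
T = -62/2 = -31 dB.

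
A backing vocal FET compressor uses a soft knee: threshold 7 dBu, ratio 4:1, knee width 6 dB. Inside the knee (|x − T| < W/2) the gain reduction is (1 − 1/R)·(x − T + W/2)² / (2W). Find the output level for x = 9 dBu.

7.4375 dBu

x − T + W/2 = 9 − 7 + 3 = 5.
GR = (1 − 1/4) × 5² / 12 = 0.75 × 25 / 12 = 1.5625 dB.
Output = 9 − 1.5625 = 7.4375 dBu.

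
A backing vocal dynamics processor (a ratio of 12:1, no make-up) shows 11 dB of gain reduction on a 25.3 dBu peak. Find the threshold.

Input is 12 dB above T (since output overshoot × R = input overshoot: (14.3 − T)·12 = 25.3 − T gives T = 13.3 dBu).
Check: 13.3 + (25.3 − 13.3)/12 = 13.3 + 1 = 14.3 dBu. ✓

13.3 dBu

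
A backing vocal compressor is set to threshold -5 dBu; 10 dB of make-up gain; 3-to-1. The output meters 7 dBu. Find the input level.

Remove make-up: 7 − 10 = -3 dBu.
The compressed level sits -3 − (-5) = 2 dB over threshold.
Before 3:1 compression the overshoot was 2 × 3 = 6 dB, so input = -5 + 6 = 1 dBu.

1 dBu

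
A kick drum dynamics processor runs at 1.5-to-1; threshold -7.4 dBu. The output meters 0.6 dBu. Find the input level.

That's 8 dB above the -7.4 dBu threshold.
Input overshoot = R × output overshoot = 12 dB → input = -7.4 + 12 = 4.6 dBu.

4.6 dBu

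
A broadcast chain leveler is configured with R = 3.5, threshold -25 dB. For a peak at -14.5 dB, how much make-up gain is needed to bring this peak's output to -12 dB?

10 dB

The peak compresses to -25 + 10.5/3.5 = -22 dB.
To reach -12 dB requires -12 − (-22) = 10 dB of make-up.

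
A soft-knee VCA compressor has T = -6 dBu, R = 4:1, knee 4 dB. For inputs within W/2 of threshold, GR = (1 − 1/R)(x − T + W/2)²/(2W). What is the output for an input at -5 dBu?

x − T + W/2 = -5 − (-6) + 2 = 3.
GR = (1 − 1/4) × 3² / 8 = 0.75 × 9 / 8 = 0.84375 dB.
Output = -5 − 0.84375 = -5.84375 dBu.

-5.84375 dBu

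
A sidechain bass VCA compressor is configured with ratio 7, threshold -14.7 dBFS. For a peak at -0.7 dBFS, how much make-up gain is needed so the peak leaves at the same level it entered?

12 dB

The peak compresses to -14.7 + 14/7 = -12.7 dBFS.
To reach -0.7 dBFS requires -0.7 − (-12.7) = 12 dB of make-up.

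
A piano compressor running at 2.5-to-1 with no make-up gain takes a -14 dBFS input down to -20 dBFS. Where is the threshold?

-24 dBFS

Let T be the threshold. Output overshoot = (input overshoot)/R, so -20 − T = (-14 − T)/2.5.
2.5·(-20 − T) = -14 − T → 1.5·T = -50 − (-14) = -36.
T = -36/1.5 = -24 dBFS.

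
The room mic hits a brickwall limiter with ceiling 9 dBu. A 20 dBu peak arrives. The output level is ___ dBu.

9 dBu

A brickwall limiter is an ∞:1 compressor: any input above the ceiling is clamped to 9 dBu.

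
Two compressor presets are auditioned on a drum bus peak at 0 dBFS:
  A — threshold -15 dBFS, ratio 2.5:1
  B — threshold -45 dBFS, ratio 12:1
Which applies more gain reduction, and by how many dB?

A: GR = 15 − 15/2.5 = 9 dB.
B: GR = 45 − 45/12 = 41.25 dB.
Difference: 32.25 dB in favour of B.

B, by 32.25 dB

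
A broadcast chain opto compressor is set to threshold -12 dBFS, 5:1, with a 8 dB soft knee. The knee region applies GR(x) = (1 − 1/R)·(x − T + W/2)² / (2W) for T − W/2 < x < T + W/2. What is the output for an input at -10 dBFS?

-11.8 dBFS

x − T + W/2 = -10 − (-12) + 4 = 6.
GR = (1 − 1/5) × 6² / 16 = 0.8 × 36 / 16 = 1.8 dB.
Output = -10 − 1.8 = -11.8 dBFS.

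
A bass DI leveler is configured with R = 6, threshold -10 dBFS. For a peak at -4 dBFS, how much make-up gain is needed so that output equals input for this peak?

The peak compresses to -10 + 6/6 = -9 dBFS.
To reach -4 dBFS requires -4 − (-9) = 5 dB of make-up.

5 dB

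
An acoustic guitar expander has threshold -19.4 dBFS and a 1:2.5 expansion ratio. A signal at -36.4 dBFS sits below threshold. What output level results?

Undershoot = (-19.4) − (-36.4) = 17 dB.
At 1:2.5, that expands to 42.5 dB under threshold.
Output = -19.4 − 42.5 = -61.9 dBFS.

-61.9 dBFS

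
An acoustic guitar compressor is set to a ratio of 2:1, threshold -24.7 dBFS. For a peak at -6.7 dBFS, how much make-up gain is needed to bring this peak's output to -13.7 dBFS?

The peak compresses to -24.7 + 18/2 = -15.7 dBFS.
To reach -13.7 dBFS requires -13.7 − (-15.7) = 2 dB of make-up.

2 dB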